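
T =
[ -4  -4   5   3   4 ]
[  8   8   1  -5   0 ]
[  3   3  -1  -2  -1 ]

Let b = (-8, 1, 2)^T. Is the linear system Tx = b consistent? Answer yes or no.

no

Row reduce the augmented matrix [T | b].
R2 ← R2 + (2)·R1: [0, 0, 11, 1, 8, -15]
R3 ← R3 + (3/4)·R1: [0, 0, 11/4, 1/4, 2, -4]
R3 ← R3 − (1/4)·R2: [0, 0, 0, 0, 0, -1/4]
The echelon form has 3 nonzero rows; the last pivot sits in the augmented column, so rank(T) = 2 but rank([T|b]) = 3.
Since the ranks differ, the system is inconsistent.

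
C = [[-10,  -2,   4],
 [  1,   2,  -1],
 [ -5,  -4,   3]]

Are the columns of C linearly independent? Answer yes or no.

Row reduce C to echelon form.
R2 ← R2 + (1/10)·R1: [0, 9/5, -3/5]
R3 ← R3 − (1/2)·R1: [0, -3, 1]
R3 ← R3 + (5/3)·R2: [0, 0, 0]
2 pivots among 3 columns.
Only 2 < 3 pivot columns, so the columns are linearly dependent.

no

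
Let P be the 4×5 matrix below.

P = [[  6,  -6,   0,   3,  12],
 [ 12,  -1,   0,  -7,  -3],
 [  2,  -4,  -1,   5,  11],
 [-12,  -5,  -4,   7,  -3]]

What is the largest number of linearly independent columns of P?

4

Row reduce to echelon form.
R2 ← R2 − (2)·R1: [0, 11, 0, -13, -27]
R3 ← R3 − (1/3)·R1: [0, -2, -1, 4, 7]
R4 ← R4 + (2)·R1: [0, -17, -4, 13, 21]
R3 ← R3 + (2/11)·R2: [0, 0, -1, 18/11, 23/11]
R4 ← R4 + (17/11)·R2: [0, 0, -4, -78/11, -228/11]
R4 ← R4 − (4)·R3: [0, 0, 0, -150/11, -320/11]
Echelon form has 4 nonzero rows, so rank(P) = 4.
The rank gives the maximum number of linearly independent columns: 4.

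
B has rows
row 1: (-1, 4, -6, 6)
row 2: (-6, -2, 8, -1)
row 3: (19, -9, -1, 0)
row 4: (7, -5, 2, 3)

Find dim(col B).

Row reduce to echelon form.
R2 ← R2 − (6)·R1: [0, -26, 44, -37]
R3 ← R3 + (19)·R1: [0, 67, -115, 114]
R4 ← R4 + (7)·R1: [0, 23, -40, 45]
R3 ← R3 + (67/26)·R2: [0, 0, -21/13, 485/26]
R4 ← R4 + (23/26)·R2: [0, 0, -14/13, 319/26]
R4 ← R4 − (2/3)·R3: [0, 0, 0, -1/6]
Echelon form has 4 nonzero rows, so rank(B) = 4.
The column space has dimension equal to the rank: 4.

4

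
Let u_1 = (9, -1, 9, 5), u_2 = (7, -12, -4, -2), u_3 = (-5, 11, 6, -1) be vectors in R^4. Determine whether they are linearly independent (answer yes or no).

yes

Form the matrix with these vectors as rows and row reduce.
R2 ← R2 − (7/9)·R1: [0, -101/9, -11, -53/9]
R3 ← R3 + (5/9)·R1: [0, 94/9, 11, 16/9]
R3 ← R3 + (94/101)·R2: [0, 0, 77/101, -374/101]
3 nonzero rows, so the 3 vectors span a space of dimension 3.
Since 3 = 3, the vectors are linearly independent.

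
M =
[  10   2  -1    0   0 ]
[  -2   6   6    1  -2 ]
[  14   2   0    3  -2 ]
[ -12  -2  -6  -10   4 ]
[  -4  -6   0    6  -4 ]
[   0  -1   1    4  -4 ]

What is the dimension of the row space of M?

Row reduce to echelon form.
R2 ← R2 + (1/5)·R1: [0, 32/5, 29/5, 1, -2]
R3 ← R3 − (7/5)·R1: [0, -4/5, 7/5, 3, -2]
R4 ← R4 + (6/5)·R1: [0, 2/5, -36/5, -10, 4]
R5 ← R5 + (2/5)·R1: [0, -26/5, -2/5, 6, -4]
R3 ← R3 + (1/8)·R2: [0, 0, 17/8, 25/8, -9/4]
R4 ← R4 − (1/16)·R2: [0, 0, -121/16, -161/16, 33/8]
R5 ← R5 + (13/16)·R2: [0, 0, 69/16, 109/16, -45/8]
R6 ← R6 + (5/32)·R2: [0, 0, 61/32, 133/32, -69/16]
R4 ← R4 + (121/34)·R3: [0, 0, 0, 18/17, -66/17]
R5 ← R5 − (69/34)·R3: [0, 0, 0, 8/17, -18/17]
R6 ← R6 − (61/68)·R3: [0, 0, 0, 23/17, -39/17]
R5 ← R5 − (4/9)·R4: [0, 0, 0, 0, 2/3]
R6 ← R6 − (23/18)·R4: [0, 0, 0, 0, 8/3]
R6 ← R6 − (4)·R5: [0, 0, 0, 0, 0]
Echelon form has 5 nonzero rows, so rank(M) = 5.
The row space has dimension equal to the rank: 5.

5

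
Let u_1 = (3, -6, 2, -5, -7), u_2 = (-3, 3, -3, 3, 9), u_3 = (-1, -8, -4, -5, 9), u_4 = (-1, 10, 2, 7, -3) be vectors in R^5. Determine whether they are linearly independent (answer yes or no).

Form the matrix with these vectors as rows and row reduce.
R2 ← R2 + R1: [0, -3, -1, -2, 2]
R3 ← R3 + (1/3)·R1: [0, -10, -10/3, -20/3, 20/3]
R4 ← R4 + (1/3)·R1: [0, 8, 8/3, 16/3, -16/3]
R3 ← R3 − (10/3)·R2: [0, 0, 0, 0, 0]
R4 ← R4 + (8/3)·R2: [0, 0, 0, 0, 0]
2 nonzero rows, so the 4 vectors span a space of dimension 2.
Since 2 < 4, the vectors are linearly dependent.

no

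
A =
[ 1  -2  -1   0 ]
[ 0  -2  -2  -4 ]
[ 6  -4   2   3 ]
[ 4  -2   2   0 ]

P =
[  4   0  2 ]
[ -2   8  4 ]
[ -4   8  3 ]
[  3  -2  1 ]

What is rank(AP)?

3

First compute AP:
[[ 12, -24,  -9],
 [  0, -24, -18],
 [ 33, -22,   5],
 [ 12,   0,   6]]
Now row reduce the product.
R3 ← R3 − (11/4)·R1: [0, 44, 119/4]
R4 ← R4 − R1: [0, 24, 15]
R3 ← R3 + (11/6)·R2: [0, 0, -13/4]
R4 ← R4 + R2: [0, 0, -3]
R4 ← R4 − (12/13)·R3: [0, 0, 0]
3 nonzero rows, so rank(AP) = 3.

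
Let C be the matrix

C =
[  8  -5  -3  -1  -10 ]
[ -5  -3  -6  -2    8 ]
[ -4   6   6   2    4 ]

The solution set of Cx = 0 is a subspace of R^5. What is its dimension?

3

Row reduce to echelon form.
R2 ← R2 + (5/8)·R1: [0, -49/8, -63/8, -21/8, 7/4]
R3 ← R3 + (1/2)·R1: [0, 7/2, 9/2, 3/2, -1]
R3 ← R3 + (4/7)·R2: [0, 0, 0, 0, 0]
2 nonzero rows, so rank(C) = 2.
C has 5 columns; by rank–nullity, nullity = 5 − 2 = 3.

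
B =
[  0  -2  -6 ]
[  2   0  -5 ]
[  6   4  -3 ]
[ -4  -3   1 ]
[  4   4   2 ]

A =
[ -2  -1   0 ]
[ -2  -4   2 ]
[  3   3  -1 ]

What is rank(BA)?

First compute BA:
[[-14, -10,   2],
 [-19, -17,   5],
 [-29, -31,  11],
 [ 17,  19,  -7],
 [-10, -14,   6]]
Now row reduce the product.
R2 ← R2 − (19/14)·R1: [0, -24/7, 16/7]
R3 ← R3 − (29/14)·R1: [0, -72/7, 48/7]
R4 ← R4 + (17/14)·R1: [0, 48/7, -32/7]
R5 ← R5 − (5/7)·R1: [0, -48/7, 32/7]
R3 ← R3 − (3)·R2: [0, 0, 0]
R4 ← R4 + (2)·R2: [0, 0, 0]
R5 ← R5 − (2)·R2: [0, 0, 0]
2 nonzero rows, so rank(BA) = 2.

2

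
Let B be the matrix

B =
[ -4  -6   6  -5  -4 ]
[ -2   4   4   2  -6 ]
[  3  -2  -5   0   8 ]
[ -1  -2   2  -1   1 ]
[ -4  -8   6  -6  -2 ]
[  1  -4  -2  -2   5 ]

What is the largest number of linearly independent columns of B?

Row reduce to echelon form.
R2 ← R2 − (1/2)·R1: [0, 7, 1, 9/2, -4]
R3 ← R3 + (3/4)·R1: [0, -13/2, -1/2, -15/4, 5]
R4 ← R4 − (1/4)·R1: [0, -1/2, 1/2, 1/4, 2]
R5 ← R5 − R1: [0, -2, 0, -1, 2]
R6 ← R6 + (1/4)·R1: [0, -11/2, -1/2, -13/4, 4]
R3 ← R3 + (13/14)·R2: [0, 0, 3/7, 3/7, 9/7]
R4 ← R4 + (1/14)·R2: [0, 0, 4/7, 4/7, 12/7]
R5 ← R5 + (2/7)·R2: [0, 0, 2/7, 2/7, 6/7]
R6 ← R6 + (11/14)·R2: [0, 0, 2/7, 2/7, 6/7]
R4 ← R4 − (4/3)·R3: [0, 0, 0, 0, 0]
R5 ← R5 − (2/3)·R3: [0, 0, 0, 0, 0]
R6 ← R6 − (2/3)·R3: [0, 0, 0, 0, 0]
Echelon form has 3 nonzero rows, so rank(B) = 3.
The rank gives the maximum number of linearly independent columns: 3.

3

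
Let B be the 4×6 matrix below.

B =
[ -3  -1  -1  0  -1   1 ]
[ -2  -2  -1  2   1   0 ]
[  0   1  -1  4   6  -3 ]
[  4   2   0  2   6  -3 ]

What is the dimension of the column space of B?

4

Row reduce to echelon form.
R2 ← R2 − (2/3)·R1: [0, -4/3, -1/3, 2, 5/3, -2/3]
R4 ← R4 + (4/3)·R1: [0, 2/3, -4/3, 2, 14/3, -5/3]
R3 ← R3 + (3/4)·R2: [0, 0, -5/4, 11/2, 29/4, -7/2]
R4 ← R4 + (1/2)·R2: [0, 0, -3/2, 3, 11/2, -2]
R4 ← R4 − (6/5)·R3: [0, 0, 0, -18/5, -16/5, 11/5]
Echelon form has 4 nonzero rows, so rank(B) = 4.
The column space has dimension equal to the rank: 4.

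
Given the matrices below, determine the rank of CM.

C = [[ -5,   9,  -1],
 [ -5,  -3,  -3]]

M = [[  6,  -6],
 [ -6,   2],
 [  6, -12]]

2

First compute CM:
[[-90,  60],
 [-30,  60]]
Now row reduce the product.
R2 ← R2 − (1/3)·R1: [0, 40]
2 nonzero rows, so rank(CM) = 2.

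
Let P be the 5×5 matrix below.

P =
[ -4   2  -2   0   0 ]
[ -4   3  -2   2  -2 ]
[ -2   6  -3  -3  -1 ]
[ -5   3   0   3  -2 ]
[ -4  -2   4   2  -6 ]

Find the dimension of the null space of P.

0

Row reduce to echelon form.
R2 ← R2 − R1: [0, 1, 0, 2, -2]
R3 ← R3 − (1/2)·R1: [0, 5, -2, -3, -1]
R4 ← R4 − (5/4)·R1: [0, 1/2, 5/2, 3, -2]
R5 ← R5 − R1: [0, -4, 6, 2, -6]
R3 ← R3 − (5)·R2: [0, 0, -2, -13, 9]
R4 ← R4 − (1/2)·R2: [0, 0, 5/2, 2, -1]
R5 ← R5 + (4)·R2: [0, 0, 6, 10, -14]
R4 ← R4 + (5/4)·R3: [0, 0, 0, -57/4, 41/4]
R5 ← R5 + (3)·R3: [0, 0, 0, -29, 13]
R5 ← R5 − (116/57)·R4: [0, 0, 0, 0, -448/57]
5 nonzero rows, so rank(P) = 5.
P has 5 columns; by rank–nullity, nullity = 5 − 5 = 0.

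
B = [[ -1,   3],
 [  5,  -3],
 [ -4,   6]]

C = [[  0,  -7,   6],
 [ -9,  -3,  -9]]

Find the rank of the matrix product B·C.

First compute BC:
[[-27,  -2, -33],
 [ 27, -26,  57],
 [-54,  10, -78]]
Now row reduce the product.
R2 ← R2 + R1: [0, -28, 24]
R3 ← R3 − (2)·R1: [0, 14, -12]
R3 ← R3 + (1/2)·R2: [0, 0, 0]
2 nonzero rows, so rank(BC) = 2.

2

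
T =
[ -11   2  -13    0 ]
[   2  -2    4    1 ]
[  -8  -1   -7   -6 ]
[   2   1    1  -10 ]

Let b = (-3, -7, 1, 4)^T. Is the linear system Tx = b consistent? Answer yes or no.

no

Row reduce the augmented matrix [T | b].
R2 ← R2 + (2/11)·R1: [0, -18/11, 18/11, 1, -83/11]
R3 ← R3 − (8/11)·R1: [0, -27/11, 27/11, -6, 35/11]
R4 ← R4 + (2/11)·R1: [0, 15/11, -15/11, -10, 38/11]
R3 ← R3 − (3/2)·R2: [0, 0, 0, -15/2, 29/2]
R4 ← R4 + (5/6)·R2: [0, 0, 0, -55/6, -17/6]
R4 ← R4 − (11/9)·R3: [0, 0, 0, 0, -185/9]
The echelon form has 4 nonzero rows; the last pivot sits in the augmented column, so rank(T) = 3 but rank([T|b]) = 4.
Since the ranks differ, the system is inconsistent.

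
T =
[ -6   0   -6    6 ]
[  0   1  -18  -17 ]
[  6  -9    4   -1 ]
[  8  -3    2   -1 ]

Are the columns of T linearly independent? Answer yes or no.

Row reduce T to echelon form.
R3 ← R3 + R1: [0, -9, -2, 5]
R4 ← R4 + (4/3)·R1: [0, -3, -6, 7]
R3 ← R3 + (9)·R2: [0, 0, -164, -148]
R4 ← R4 + (3)·R2: [0, 0, -60, -44]
R4 ← R4 − (15/41)·R3: [0, 0, 0, 416/41]
4 pivots among 4 columns.
Every column is a pivot column, so the columns are linearly independent.

yes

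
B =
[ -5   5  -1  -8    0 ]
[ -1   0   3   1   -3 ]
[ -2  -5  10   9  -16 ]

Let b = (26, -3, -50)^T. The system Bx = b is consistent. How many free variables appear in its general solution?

Row reduce the augmented matrix [B | b].
R2 ← R2 − (1/5)·R1: [0, -1, 16/5, 13/5, -3, -41/5]
R3 ← R3 − (2/5)·R1: [0, -7, 52/5, 61/5, -16, -302/5]
R3 ← R3 − (7)·R2: [0, 0, -12, -6, 5, -3]
The echelon form has 3 nonzero rows, and every pivot lies in the first 5 columns, so rank(B) = rank([B|b]) = 3.
The system is consistent.
Free variables = (unknowns) − (rank) = 5 − 3 = 2.

2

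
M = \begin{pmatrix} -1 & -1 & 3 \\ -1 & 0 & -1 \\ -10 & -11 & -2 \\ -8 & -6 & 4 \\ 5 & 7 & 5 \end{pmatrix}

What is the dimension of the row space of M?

Row reduce to echelon form.
R2 ← R2 − R1: [0, 1, -4]
R3 ← R3 − (10)·R1: [0, -1, -32]
R4 ← R4 − (8)·R1: [0, 2, -20]
R5 ← R5 + (5)·R1: [0, 2, 20]
R3 ← R3 + R2: [0, 0, -36]
R4 ← R4 − (2)·R2: [0, 0, -12]
R5 ← R5 − (2)·R2: [0, 0, 28]
R4 ← R4 − (1/3)·R3: [0, 0, 0]
R5 ← R5 + (7/9)·R3: [0, 0, 0]
Echelon form has 3 nonzero rows, so rank(M) = 3.
The row space has dimension equal to the rank: 3.

3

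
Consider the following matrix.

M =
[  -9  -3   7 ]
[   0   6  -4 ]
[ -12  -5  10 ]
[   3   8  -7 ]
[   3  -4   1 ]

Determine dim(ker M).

1

Row reduce to echelon form.
R3 ← R3 − (4/3)·R1: [0, -1, 2/3]
R4 ← R4 + (1/3)·R1: [0, 7, -14/3]
R5 ← R5 + (1/3)·R1: [0, -5, 10/3]
R3 ← R3 + (1/6)·R2: [0, 0, 0]
R4 ← R4 − (7/6)·R2: [0, 0, 0]
R5 ← R5 + (5/6)·R2: [0, 0, 0]
2 nonzero rows, so rank(M) = 2.
M has 3 columns; by rank–nullity, nullity = 3 − 2 = 1.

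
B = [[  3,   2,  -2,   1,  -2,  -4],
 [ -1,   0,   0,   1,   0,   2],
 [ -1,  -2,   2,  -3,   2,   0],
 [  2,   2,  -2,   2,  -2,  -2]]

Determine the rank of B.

2

Row reduce to echelon form.
R2 ← R2 + (1/3)·R1: [0, 2/3, -2/3, 4/3, -2/3, 2/3]
R3 ← R3 + (1/3)·R1: [0, -4/3, 4/3, -8/3, 4/3, -4/3]
R4 ← R4 − (2/3)·R1: [0, 2/3, -2/3, 4/3, -2/3, 2/3]
R3 ← R3 + (2)·R2: [0, 0, 0, 0, 0, 0]
R4 ← R4 − R2: [0, 0, 0, 0, 0, 0]
Echelon form has 2 nonzero rows, so rank(B) = 2.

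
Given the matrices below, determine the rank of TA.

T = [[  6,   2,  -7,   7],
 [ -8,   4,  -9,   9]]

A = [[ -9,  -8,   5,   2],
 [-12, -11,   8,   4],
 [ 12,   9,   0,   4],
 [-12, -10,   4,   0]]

First compute TA:
[[-246, -203,  74,  -8],
 [-192, -151,  28, -36]]
Now row reduce the product.
R2 ← R2 − (32/41)·R1: [0, 305/41, -1220/41, -1220/41]
2 nonzero rows, so rank(TA) = 2.

2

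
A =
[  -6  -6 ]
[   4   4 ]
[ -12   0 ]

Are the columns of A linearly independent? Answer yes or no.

yes

Row reduce A to echelon form.
R2 ← R2 + (2/3)·R1: [0, 0]
R3 ← R3 − (2)·R1: [0, 12]
Swap R2 ↔ R3
2 pivots among 2 columns.
Every column is a pivot column, so the columns are linearly independent.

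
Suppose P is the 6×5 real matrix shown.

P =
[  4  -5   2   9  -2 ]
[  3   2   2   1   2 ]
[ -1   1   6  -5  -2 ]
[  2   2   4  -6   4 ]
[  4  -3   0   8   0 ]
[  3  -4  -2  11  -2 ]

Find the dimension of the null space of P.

1

Row reduce to echelon form.
R2 ← R2 − (3/4)·R1: [0, 23/4, 1/2, -23/4, 7/2]
R3 ← R3 + (1/4)·R1: [0, -1/4, 13/2, -11/4, -5/2]
R4 ← R4 − (1/2)·R1: [0, 9/2, 3, -21/2, 5]
R5 ← R5 − R1: [0, 2, -2, -1, 2]
R6 ← R6 − (3/4)·R1: [0, -1/4, -7/2, 17/4, -1/2]
R3 ← R3 + (1/23)·R2: [0, 0, 150/23, -3, -54/23]
R4 ← R4 − (18/23)·R2: [0, 0, 60/23, -6, 52/23]
R5 ← R5 − (8/23)·R2: [0, 0, -50/23, 1, 18/23]
R6 ← R6 + (1/23)·R2: [0, 0, -80/23, 4, -8/23]
R4 ← R4 − (2/5)·R3: [0, 0, 0, -24/5, 16/5]
R5 ← R5 + (1/3)·R3: [0, 0, 0, 0, 0]
R6 ← R6 + (8/15)·R3: [0, 0, 0, 12/5, -8/5]
R6 ← R6 + (1/2)·R4: [0, 0, 0, 0, 0]
4 nonzero rows, so rank(P) = 4.
P has 5 columns; by rank–nullity, nullity = 5 − 4 = 1.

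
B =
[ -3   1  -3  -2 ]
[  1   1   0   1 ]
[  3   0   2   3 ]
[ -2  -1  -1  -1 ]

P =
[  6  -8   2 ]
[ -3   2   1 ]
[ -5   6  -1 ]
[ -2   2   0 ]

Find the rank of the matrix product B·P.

First compute BP:
[[ -2,   4,  -2],
 [  1,  -4,   3],
 [  2,  -6,   4],
 [ -2,   6,  -4]]
Now row reduce the product.
R2 ← R2 + (1/2)·R1: [0, -2, 2]
R3 ← R3 + R1: [0, -2, 2]
R4 ← R4 − R1: [0, 2, -2]
R3 ← R3 − R2: [0, 0, 0]
R4 ← R4 + R2: [0, 0, 0]
2 nonzero rows, so rank(BP) = 2.

2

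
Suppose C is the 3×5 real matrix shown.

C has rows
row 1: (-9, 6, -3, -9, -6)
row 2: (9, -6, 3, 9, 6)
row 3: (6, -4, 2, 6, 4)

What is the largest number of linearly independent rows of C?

Row reduce to echelon form.
R2 ← R2 + R1: [0, 0, 0, 0, 0]
R3 ← R3 + (2/3)·R1: [0, 0, 0, 0, 0]
Echelon form has 1 nonzero row, so rank(C) = 1.
The rank gives the maximum number of linearly independent rows: 1.

1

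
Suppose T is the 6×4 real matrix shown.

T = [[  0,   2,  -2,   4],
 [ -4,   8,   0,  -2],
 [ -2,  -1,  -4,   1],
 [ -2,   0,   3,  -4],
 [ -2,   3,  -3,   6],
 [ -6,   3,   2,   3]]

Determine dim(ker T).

0

Row reduce to echelon form.
Swap R1 ↔ R2
R3 ← R3 − (1/2)·R1: [0, -5, -4, 2]
R4 ← R4 − (1/2)·R1: [0, -4, 3, -3]
R5 ← R5 − (1/2)·R1: [0, -1, -3, 7]
R6 ← R6 − (3/2)·R1: [0, -9, 2, 6]
R3 ← R3 + (5/2)·R2: [0, 0, -9, 12]
R4 ← R4 + (2)·R2: [0, 0, -1, 5]
R5 ← R5 + (1/2)·R2: [0, 0, -4, 9]
R6 ← R6 + (9/2)·R2: [0, 0, -7, 24]
R4 ← R4 − (1/9)·R3: [0, 0, 0, 11/3]
R5 ← R5 − (4/9)·R3: [0, 0, 0, 11/3]
R6 ← R6 − (7/9)·R3: [0, 0, 0, 44/3]
R5 ← R5 − R4: [0, 0, 0, 0]
R6 ← R6 − (4)·R4: [0, 0, 0, 0]
4 nonzero rows, so rank(T) = 4.
T has 4 columns; by rank–nullity, nullity = 4 − 4 = 0.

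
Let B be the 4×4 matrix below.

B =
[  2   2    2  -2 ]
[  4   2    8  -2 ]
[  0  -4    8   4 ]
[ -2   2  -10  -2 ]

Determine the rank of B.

2

Row reduce to echelon form.
R2 ← R2 − (2)·R1: [0, -2, 4, 2]
R4 ← R4 + R1: [0, 4, -8, -4]
R3 ← R3 − (2)·R2: [0, 0, 0, 0]
R4 ← R4 + (2)·R2: [0, 0, 0, 0]
Echelon form has 2 nonzero rows, so rank(B) = 2.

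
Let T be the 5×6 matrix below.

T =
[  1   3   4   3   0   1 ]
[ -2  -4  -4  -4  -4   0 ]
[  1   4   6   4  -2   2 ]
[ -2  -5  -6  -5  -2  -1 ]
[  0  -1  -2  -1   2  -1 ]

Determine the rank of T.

Row reduce to echelon form.
R2 ← R2 + (2)·R1: [0, 2, 4, 2, -4, 2]
R3 ← R3 − R1: [0, 1, 2, 1, -2, 1]
R4 ← R4 + (2)·R1: [0, 1, 2, 1, -2, 1]
R3 ← R3 − (1/2)·R2: [0, 0, 0, 0, 0, 0]
R4 ← R4 − (1/2)·R2: [0, 0, 0, 0, 0, 0]
R5 ← R5 + (1/2)·R2: [0, 0, 0, 0, 0, 0]
Echelon form has 2 nonzero rows, so rank(T) = 2.

2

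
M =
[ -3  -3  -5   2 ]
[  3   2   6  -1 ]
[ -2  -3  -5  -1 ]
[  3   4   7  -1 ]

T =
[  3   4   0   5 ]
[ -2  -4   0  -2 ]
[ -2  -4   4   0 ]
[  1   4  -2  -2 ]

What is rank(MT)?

First compute MT:
[[  9,  28, -24, -13],
 [ -8, -24,  26,  13],
 [  9,  20, -18,  -2],
 [-14, -36,  30,   9]]
Now row reduce the product.
R2 ← R2 + (8/9)·R1: [0, 8/9, 14/3, 13/9]
R3 ← R3 − R1: [0, -8, 6, 11]
R4 ← R4 + (14/9)·R1: [0, 68/9, -22/3, -101/9]
R3 ← R3 + (9)·R2: [0, 0, 48, 24]
R4 ← R4 − (17/2)·R2: [0, 0, -47, -47/2]
R4 ← R4 + (47/48)·R3: [0, 0, 0, 0]
3 nonzero rows, so rank(MT) = 3.

3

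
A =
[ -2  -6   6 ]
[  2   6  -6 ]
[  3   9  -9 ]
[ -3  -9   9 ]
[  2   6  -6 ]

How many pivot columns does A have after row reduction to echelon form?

1

Row reduce to echelon form.
R2 ← R2 + R1: [0, 0, 0]
R3 ← R3 + (3/2)·R1: [0, 0, 0]
R4 ← R4 − (3/2)·R1: [0, 0, 0]
R5 ← R5 + R1: [0, 0, 0]
Echelon form has 1 nonzero row, so rank(A) = 1.
Each nonzero row contributes one pivot column: 1 pivot columns.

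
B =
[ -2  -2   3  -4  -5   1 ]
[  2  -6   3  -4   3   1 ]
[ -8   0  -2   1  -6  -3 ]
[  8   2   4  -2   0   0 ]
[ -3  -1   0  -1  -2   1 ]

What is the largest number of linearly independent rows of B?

4

Row reduce to echelon form.
R2 ← R2 + R1: [0, -8, 6, -8, -2, 2]
R3 ← R3 − (4)·R1: [0, 8, -14, 17, 14, -7]
R4 ← R4 + (4)·R1: [0, -6, 16, -18, -20, 4]
R5 ← R5 − (3/2)·R1: [0, 2, -9/2, 5, 11/2, -1/2]
R3 ← R3 + R2: [0, 0, -8, 9, 12, -5]
R4 ← R4 − (3/4)·R2: [0, 0, 23/2, -12, -37/2, 5/2]
R5 ← R5 + (1/4)·R2: [0, 0, -3, 3, 5, 0]
R4 ← R4 + (23/16)·R3: [0, 0, 0, 15/16, -5/4, -75/16]
R5 ← R5 − (3/8)·R3: [0, 0, 0, -3/8, 1/2, 15/8]
R5 ← R5 + (2/5)·R4: [0, 0, 0, 0, 0, 0]
Echelon form has 4 nonzero rows, so rank(B) = 4.
The rank gives the maximum number of linearly independent rows: 4.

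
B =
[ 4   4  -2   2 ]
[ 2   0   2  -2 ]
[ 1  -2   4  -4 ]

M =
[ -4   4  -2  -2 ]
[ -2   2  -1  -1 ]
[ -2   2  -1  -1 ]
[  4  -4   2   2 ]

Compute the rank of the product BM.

First compute BM:
[[-12,  12,  -6,  -6],
 [-20,  20, -10, -10],
 [-24,  24, -12, -12]]
Now row reduce the product.
R2 ← R2 − (5/3)·R1: [0, 0, 0, 0]
R3 ← R3 − (2)·R1: [0, 0, 0, 0]
1 nonzero row, so rank(BM) = 1.

1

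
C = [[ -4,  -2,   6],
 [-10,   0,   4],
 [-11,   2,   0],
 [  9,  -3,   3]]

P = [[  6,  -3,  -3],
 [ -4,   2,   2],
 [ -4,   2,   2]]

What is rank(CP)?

1

First compute CP:
[[-40,  20,  20],
 [-76,  38,  38],
 [-74,  37,  37],
 [ 54, -27, -27]]
Now row reduce the product.
R2 ← R2 − (19/10)·R1: [0, 0, 0]
R3 ← R3 − (37/20)·R1: [0, 0, 0]
R4 ← R4 + (27/20)·R1: [0, 0, 0]
1 nonzero row, so rank(CP) = 1.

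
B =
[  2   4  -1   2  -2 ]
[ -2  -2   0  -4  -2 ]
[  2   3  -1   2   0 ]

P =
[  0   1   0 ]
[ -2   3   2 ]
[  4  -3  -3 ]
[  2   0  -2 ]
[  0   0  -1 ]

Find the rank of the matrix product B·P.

3

First compute BP:
[[ -8,  17,   9],
 [ -4,  -8,   6],
 [ -6,  14,   5]]
Now row reduce the product.
R2 ← R2 − (1/2)·R1: [0, -33/2, 3/2]
R3 ← R3 − (3/4)·R1: [0, 5/4, -7/4]
R3 ← R3 + (5/66)·R2: [0, 0, -18/11]
3 nonzero rows, so rank(BP) = 3.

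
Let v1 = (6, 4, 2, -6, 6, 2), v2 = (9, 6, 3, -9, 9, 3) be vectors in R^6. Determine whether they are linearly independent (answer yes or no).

no

Form the matrix with these vectors as rows and row reduce.
R2 ← R2 − (3/2)·R1: [0, 0, 0, 0, 0, 0]
1 nonzero row, so the 2 vectors span a space of dimension 1.
Since 1 < 2, the vectors are linearly dependent.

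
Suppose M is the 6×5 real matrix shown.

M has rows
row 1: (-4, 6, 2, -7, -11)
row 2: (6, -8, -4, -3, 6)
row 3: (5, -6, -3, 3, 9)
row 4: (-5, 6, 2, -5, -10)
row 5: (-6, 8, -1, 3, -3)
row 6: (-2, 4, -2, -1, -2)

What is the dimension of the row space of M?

4

Row reduce to echelon form.
R2 ← R2 + (3/2)·R1: [0, 1, -1, -27/2, -21/2]
R3 ← R3 + (5/4)·R1: [0, 3/2, -1/2, -23/4, -19/4]
R4 ← R4 − (5/4)·R1: [0, -3/2, -1/2, 15/4, 15/4]
R5 ← R5 − (3/2)·R1: [0, -1, -4, 27/2, 27/2]
R6 ← R6 − (1/2)·R1: [0, 1, -3, 5/2, 7/2]
R3 ← R3 − (3/2)·R2: [0, 0, 1, 29/2, 11]
R4 ← R4 + (3/2)·R2: [0, 0, -2, -33/2, -12]
R5 ← R5 + R2: [0, 0, -5, 0, 3]
R6 ← R6 − R2: [0, 0, -2, 16, 14]
R4 ← R4 + (2)·R3: [0, 0, 0, 25/2, 10]
R5 ← R5 + (5)·R3: [0, 0, 0, 145/2, 58]
R6 ← R6 + (2)·R3: [0, 0, 0, 45, 36]
R5 ← R5 − (29/5)·R4: [0, 0, 0, 0, 0]
R6 ← R6 − (18/5)·R4: [0, 0, 0, 0, 0]
Echelon form has 4 nonzero rows, so rank(M) = 4.
The row space has dimension equal to the rank: 4.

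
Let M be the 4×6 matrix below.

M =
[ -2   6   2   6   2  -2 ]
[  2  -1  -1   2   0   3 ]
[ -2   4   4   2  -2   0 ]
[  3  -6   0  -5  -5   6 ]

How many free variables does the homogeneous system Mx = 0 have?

Row reduce to echelon form.
R2 ← R2 + R1: [0, 5, 1, 8, 2, 1]
R3 ← R3 − R1: [0, -2, 2, -4, -4, 2]
R4 ← R4 + (3/2)·R1: [0, 3, 3, 4, -2, 3]
R3 ← R3 + (2/5)·R2: [0, 0, 12/5, -4/5, -16/5, 12/5]
R4 ← R4 − (3/5)·R2: [0, 0, 12/5, -4/5, -16/5, 12/5]
R4 ← R4 − R3: [0, 0, 0, 0, 0, 0]
3 nonzero rows, so rank(M) = 3.
M has 6 columns; by rank–nullity, nullity = 6 − 3 = 3.

3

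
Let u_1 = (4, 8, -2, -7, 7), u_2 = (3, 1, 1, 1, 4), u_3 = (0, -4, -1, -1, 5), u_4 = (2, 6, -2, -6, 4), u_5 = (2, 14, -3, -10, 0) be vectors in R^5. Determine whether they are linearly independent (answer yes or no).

no

Form the matrix with these vectors as rows and row reduce.
R2 ← R2 − (3/4)·R1: [0, -5, 5/2, 25/4, -5/4]
R4 ← R4 − (1/2)·R1: [0, 2, -1, -5/2, 1/2]
R5 ← R5 − (1/2)·R1: [0, 10, -2, -13/2, -7/2]
R3 ← R3 − (4/5)·R2: [0, 0, -3, -6, 6]
R4 ← R4 + (2/5)·R2: [0, 0, 0, 0, 0]
R5 ← R5 + (2)·R2: [0, 0, 3, 6, -6]
R5 ← R5 + R3: [0, 0, 0, 0, 0]
3 nonzero rows, so the 5 vectors span a space of dimension 3.
Since 3 < 5, the vectors are linearly dependent.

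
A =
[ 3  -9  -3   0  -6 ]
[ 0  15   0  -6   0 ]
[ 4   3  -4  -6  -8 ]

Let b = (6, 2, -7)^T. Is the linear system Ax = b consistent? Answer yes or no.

no

Row reduce the augmented matrix [A | b].
R3 ← R3 − (4/3)·R1: [0, 15, 0, -6, 0, -15]
R3 ← R3 − R2: [0, 0, 0, 0, 0, -17]
The echelon form has 3 nonzero rows; the last pivot sits in the augmented column, so rank(A) = 2 but rank([A|b]) = 3.
Since the ranks differ, the system is inconsistent.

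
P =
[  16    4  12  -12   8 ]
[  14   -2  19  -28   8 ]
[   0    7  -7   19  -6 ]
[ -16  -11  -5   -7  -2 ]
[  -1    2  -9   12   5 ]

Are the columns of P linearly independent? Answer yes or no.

no

Row reduce P to echelon form.
R2 ← R2 − (7/8)·R1: [0, -11/2, 17/2, -35/2, 1]
R4 ← R4 + R1: [0, -7, 7, -19, 6]
R5 ← R5 + (1/16)·R1: [0, 9/4, -33/4, 45/4, 11/2]
R3 ← R3 + (14/11)·R2: [0, 0, 42/11, -36/11, -52/11]
R4 ← R4 − (14/11)·R2: [0, 0, -42/11, 36/11, 52/11]
R5 ← R5 + (9/22)·R2: [0, 0, -105/22, 45/11, 65/11]
R4 ← R4 + R3: [0, 0, 0, 0, 0]
R5 ← R5 + (5/4)·R3: [0, 0, 0, 0, 0]
3 pivots among 5 columns.
Only 3 < 5 pivot columns, so the columns are linearly dependent.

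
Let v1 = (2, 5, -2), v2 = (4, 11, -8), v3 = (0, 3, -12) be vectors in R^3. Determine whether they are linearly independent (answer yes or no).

Form the matrix with these vectors as rows and row reduce.
R2 ← R2 − (2)·R1: [0, 1, -4]
R3 ← R3 − (3)·R2: [0, 0, 0]
2 nonzero rows, so the 3 vectors span a space of dimension 2.
Since 2 < 3, the vectors are linearly dependent.

no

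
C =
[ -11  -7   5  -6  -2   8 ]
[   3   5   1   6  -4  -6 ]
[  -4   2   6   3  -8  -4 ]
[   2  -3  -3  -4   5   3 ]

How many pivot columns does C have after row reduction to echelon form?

Row reduce to echelon form.
R2 ← R2 + (3/11)·R1: [0, 34/11, 26/11, 48/11, -50/11, -42/11]
R3 ← R3 − (4/11)·R1: [0, 50/11, 46/11, 57/11, -80/11, -76/11]
R4 ← R4 + (2/11)·R1: [0, -47/11, -23/11, -56/11, 51/11, 49/11]
R3 ← R3 − (25/17)·R2: [0, 0, 12/17, -21/17, -10/17, -22/17]
R4 ← R4 + (47/34)·R2: [0, 0, 20/17, 16/17, -28/17, -14/17]
R4 ← R4 − (5/3)·R3: [0, 0, 0, 3, -2/3, 4/3]
Echelon form has 4 nonzero rows, so rank(C) = 4.
Each nonzero row contributes one pivot column: 4 pivot columns.

4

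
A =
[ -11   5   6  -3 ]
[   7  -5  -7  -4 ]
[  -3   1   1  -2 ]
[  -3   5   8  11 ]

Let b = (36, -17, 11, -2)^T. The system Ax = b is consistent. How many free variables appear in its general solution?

2

Row reduce the augmented matrix [A | b].
R2 ← R2 + (7/11)·R1: [0, -20/11, -35/11, -65/11, 65/11]
R3 ← R3 − (3/11)·R1: [0, -4/11, -7/11, -13/11, 13/11]
R4 ← R4 − (3/11)·R1: [0, 40/11, 70/11, 130/11, -130/11]
R3 ← R3 − (1/5)·R2: [0, 0, 0, 0, 0]
R4 ← R4 + (2)·R2: [0, 0, 0, 0, 0]
The echelon form has 2 nonzero rows, and every pivot lies in the first 4 columns, so rank(A) = rank([A|b]) = 2.
The system is consistent.
Free variables = (unknowns) − (rank) = 4 − 2 = 2.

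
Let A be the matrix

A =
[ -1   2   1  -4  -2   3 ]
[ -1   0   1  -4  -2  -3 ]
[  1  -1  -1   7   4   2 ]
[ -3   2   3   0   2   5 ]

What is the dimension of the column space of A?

3

Row reduce to echelon form.
R2 ← R2 − R1: [0, -2, 0, 0, 0, -6]
R3 ← R3 + R1: [0, 1, 0, 3, 2, 5]
R4 ← R4 − (3)·R1: [0, -4, 0, 12, 8, -4]
R3 ← R3 + (1/2)·R2: [0, 0, 0, 3, 2, 2]
R4 ← R4 − (2)·R2: [0, 0, 0, 12, 8, 8]
R4 ← R4 − (4)·R3: [0, 0, 0, 0, 0, 0]
Echelon form has 3 nonzero rows, so rank(A) = 3.
The column space has dimension equal to the rank: 3.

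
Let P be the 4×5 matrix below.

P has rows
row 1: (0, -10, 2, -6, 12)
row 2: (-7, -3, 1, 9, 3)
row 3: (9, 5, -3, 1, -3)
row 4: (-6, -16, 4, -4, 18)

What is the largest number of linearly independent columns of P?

3

Row reduce to echelon form.
Swap R1 ↔ R2
R3 ← R3 + (9/7)·R1: [0, 8/7, -12/7, 88/7, 6/7]
R4 ← R4 − (6/7)·R1: [0, -94/7, 22/7, -82/7, 108/7]
R3 ← R3 + (4/35)·R2: [0, 0, -52/35, 416/35, 78/35]
R4 ← R4 − (47/35)·R2: [0, 0, 16/35, -128/35, -24/35]
R4 ← R4 + (4/13)·R3: [0, 0, 0, 0, 0]
Echelon form has 3 nonzero rows, so rank(P) = 3.
The rank gives the maximum number of linearly independent columns: 3.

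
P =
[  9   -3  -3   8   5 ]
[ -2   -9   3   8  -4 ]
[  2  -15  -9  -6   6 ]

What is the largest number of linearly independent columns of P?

3

Row reduce to echelon form.
R2 ← R2 + (2/9)·R1: [0, -29/3, 7/3, 88/9, -26/9]
R3 ← R3 − (2/9)·R1: [0, -43/3, -25/3, -70/9, 44/9]
R3 ← R3 − (43/29)·R2: [0, 0, -342/29, -646/29, 266/29]
Echelon form has 3 nonzero rows, so rank(P) = 3.
The rank gives the maximum number of linearly independent columns: 3.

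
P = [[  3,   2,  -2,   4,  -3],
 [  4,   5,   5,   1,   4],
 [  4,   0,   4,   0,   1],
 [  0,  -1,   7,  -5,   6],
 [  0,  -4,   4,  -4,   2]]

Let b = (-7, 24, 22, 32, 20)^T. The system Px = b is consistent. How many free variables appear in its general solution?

2

Row reduce the augmented matrix [P | b].
R2 ← R2 − (4/3)·R1: [0, 7/3, 23/3, -13/3, 8, 100/3]
R3 ← R3 − (4/3)·R1: [0, -8/3, 20/3, -16/3, 5, 94/3]
R3 ← R3 + (8/7)·R2: [0, 0, 108/7, -72/7, 99/7, 486/7]
R4 ← R4 + (3/7)·R2: [0, 0, 72/7, -48/7, 66/7, 324/7]
R5 ← R5 + (12/7)·R2: [0, 0, 120/7, -80/7, 110/7, 540/7]
R4 ← R4 − (2/3)·R3: [0, 0, 0, 0, 0, 0]
R5 ← R5 − (10/9)·R3: [0, 0, 0, 0, 0, 0]
The echelon form has 3 nonzero rows, and every pivot lies in the first 5 columns, so rank(P) = rank([P|b]) = 3.
The system is consistent.
Free variables = (unknowns) − (rank) = 5 − 3 = 2.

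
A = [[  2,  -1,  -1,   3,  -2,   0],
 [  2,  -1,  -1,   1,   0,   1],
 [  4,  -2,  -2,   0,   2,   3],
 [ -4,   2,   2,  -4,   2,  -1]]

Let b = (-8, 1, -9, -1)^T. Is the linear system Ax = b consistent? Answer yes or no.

no

Row reduce the augmented matrix [A | b].
R2 ← R2 − R1: [0, 0, 0, -2, 2, 1, 9]
R3 ← R3 − (2)·R1: [0, 0, 0, -6, 6, 3, 7]
R4 ← R4 + (2)·R1: [0, 0, 0, 2, -2, -1, -17]
R3 ← R3 − (3)·R2: [0, 0, 0, 0, 0, 0, -20]
R4 ← R4 + R2: [0, 0, 0, 0, 0, 0, -8]
R4 ← R4 − (2/5)·R3: [0, 0, 0, 0, 0, 0, 0]
The echelon form has 3 nonzero rows; the last pivot sits in the augmented column, so rank(A) = 2 but rank([A|b]) = 3.
Since the ranks differ, the system is inconsistent.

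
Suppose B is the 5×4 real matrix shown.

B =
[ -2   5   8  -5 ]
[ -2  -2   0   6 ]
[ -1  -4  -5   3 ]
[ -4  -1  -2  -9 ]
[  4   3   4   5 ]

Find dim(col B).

3

Row reduce to echelon form.
R2 ← R2 − R1: [0, -7, -8, 11]
R3 ← R3 − (1/2)·R1: [0, -13/2, -9, 11/2]
R4 ← R4 − (2)·R1: [0, -11, -18, 1]
R5 ← R5 + (2)·R1: [0, 13, 20, -5]
R3 ← R3 − (13/14)·R2: [0, 0, -11/7, -33/7]
R4 ← R4 − (11/7)·R2: [0, 0, -38/7, -114/7]
R5 ← R5 + (13/7)·R2: [0, 0, 36/7, 108/7]
R4 ← R4 − (38/11)·R3: [0, 0, 0, 0]
R5 ← R5 + (36/11)·R3: [0, 0, 0, 0]
Echelon form has 3 nonzero rows, so rank(B) = 3.
The column space has dimension equal to the rank: 3.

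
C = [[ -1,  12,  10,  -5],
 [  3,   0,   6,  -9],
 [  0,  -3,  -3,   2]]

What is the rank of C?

2

Row reduce to echelon form.
R2 ← R2 + (3)·R1: [0, 36, 36, -24]
R3 ← R3 + (1/12)·R2: [0, 0, 0, 0]
Echelon form has 2 nonzero rows, so rank(C) = 2.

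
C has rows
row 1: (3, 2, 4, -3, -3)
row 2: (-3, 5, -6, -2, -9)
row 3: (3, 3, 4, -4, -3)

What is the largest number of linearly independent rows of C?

3

Row reduce to echelon form.
R2 ← R2 + R1: [0, 7, -2, -5, -12]
R3 ← R3 − R1: [0, 1, 0, -1, 0]
R3 ← R3 − (1/7)·R2: [0, 0, 2/7, -2/7, 12/7]
Echelon form has 3 nonzero rows, so rank(C) = 3.
The rank gives the maximum number of linearly independent rows: 3.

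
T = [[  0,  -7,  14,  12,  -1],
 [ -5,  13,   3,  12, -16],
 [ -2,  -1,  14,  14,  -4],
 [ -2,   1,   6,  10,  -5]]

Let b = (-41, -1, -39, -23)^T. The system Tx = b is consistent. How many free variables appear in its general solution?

Row reduce the augmented matrix [T | b].
Swap R1 ↔ R2
R3 ← R3 − (2/5)·R1: [0, -31/5, 64/5, 46/5, 12/5, -193/5]
R4 ← R4 − (2/5)·R1: [0, -21/5, 24/5, 26/5, 7/5, -113/5]
R3 ← R3 − (31/35)·R2: [0, 0, 2/5, -10/7, 23/7, -16/7]
R4 ← R4 − (3/5)·R2: [0, 0, -18/5, -2, 2, 2]
R4 ← R4 + (9)·R3: [0, 0, 0, -104/7, 221/7, -130/7]
The echelon form has 4 nonzero rows, and every pivot lies in the first 5 columns, so rank(T) = rank([T|b]) = 4.
The system is consistent.
Free variables = (unknowns) − (rank) = 5 − 4 = 1.

1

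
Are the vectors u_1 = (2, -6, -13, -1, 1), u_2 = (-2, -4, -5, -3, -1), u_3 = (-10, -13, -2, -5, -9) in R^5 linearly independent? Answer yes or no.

yes

Form the matrix with these vectors as rows and row reduce.
R2 ← R2 + R1: [0, -10, -18, -4, 0]
R3 ← R3 + (5)·R1: [0, -43, -67, -10, -4]
R3 ← R3 − (43/10)·R2: [0, 0, 52/5, 36/5, -4]
3 nonzero rows, so the 3 vectors span a space of dimension 3.
Since 3 = 3, the vectors are linearly independent.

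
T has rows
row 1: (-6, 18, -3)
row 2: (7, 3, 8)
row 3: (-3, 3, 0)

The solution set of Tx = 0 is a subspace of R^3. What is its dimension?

Row reduce to echelon form.
R2 ← R2 + (7/6)·R1: [0, 24, 9/2]
R3 ← R3 − (1/2)·R1: [0, -6, 3/2]
R3 ← R3 + (1/4)·R2: [0, 0, 21/8]
3 nonzero rows, so rank(T) = 3.
T has 3 columns; by rank–nullity, nullity = 3 − 3 = 0.

0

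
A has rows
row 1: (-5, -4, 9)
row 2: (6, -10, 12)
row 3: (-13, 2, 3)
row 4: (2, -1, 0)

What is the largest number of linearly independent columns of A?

3

Row reduce to echelon form.
R2 ← R2 + (6/5)·R1: [0, -74/5, 114/5]
R3 ← R3 − (13/5)·R1: [0, 62/5, -102/5]
R4 ← R4 + (2/5)·R1: [0, -13/5, 18/5]
R3 ← R3 + (31/37)·R2: [0, 0, -48/37]
R4 ← R4 − (13/74)·R2: [0, 0, -15/37]
R4 ← R4 − (5/16)·R3: [0, 0, 0]
Echelon form has 3 nonzero rows, so rank(A) = 3.
The rank gives the maximum number of linearly independent columns: 3.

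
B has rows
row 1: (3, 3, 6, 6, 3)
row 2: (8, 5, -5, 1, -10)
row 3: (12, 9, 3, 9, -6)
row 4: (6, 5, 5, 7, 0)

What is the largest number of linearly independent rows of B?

2

Row reduce to echelon form.
R2 ← R2 − (8/3)·R1: [0, -3, -21, -15, -18]
R3 ← R3 − (4)·R1: [0, -3, -21, -15, -18]
R4 ← R4 − (2)·R1: [0, -1, -7, -5, -6]
R3 ← R3 − R2: [0, 0, 0, 0, 0]
R4 ← R4 − (1/3)·R2: [0, 0, 0, 0, 0]
Echelon form has 2 nonzero rows, so rank(B) = 2.
The rank gives the maximum number of linearly independent rows: 2.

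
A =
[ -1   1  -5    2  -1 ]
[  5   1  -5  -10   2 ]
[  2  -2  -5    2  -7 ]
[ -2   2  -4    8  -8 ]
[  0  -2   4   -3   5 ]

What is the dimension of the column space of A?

Row reduce to echelon form.
R2 ← R2 + (5)·R1: [0, 6, -30, 0, -3]
R3 ← R3 + (2)·R1: [0, 0, -15, 6, -9]
R4 ← R4 − (2)·R1: [0, 0, 6, 4, -6]
R5 ← R5 + (1/3)·R2: [0, 0, -6, -3, 4]
R4 ← R4 + (2/5)·R3: [0, 0, 0, 32/5, -48/5]
R5 ← R5 − (2/5)·R3: [0, 0, 0, -27/5, 38/5]
R5 ← R5 + (27/32)·R4: [0, 0, 0, 0, -1/2]
Echelon form has 5 nonzero rows, so rank(A) = 5.
The column space has dimension equal to the rank: 5.

5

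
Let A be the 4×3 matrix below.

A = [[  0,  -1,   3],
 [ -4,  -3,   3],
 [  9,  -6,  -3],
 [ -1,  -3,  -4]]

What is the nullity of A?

Row reduce to echelon form.
Swap R1 ↔ R2
R3 ← R3 + (9/4)·R1: [0, -51/4, 15/4]
R4 ← R4 − (1/4)·R1: [0, -9/4, -19/4]
R3 ← R3 − (51/4)·R2: [0, 0, -69/2]
R4 ← R4 − (9/4)·R2: [0, 0, -23/2]
R4 ← R4 − (1/3)·R3: [0, 0, 0]
3 nonzero rows, so rank(A) = 3.
A has 3 columns; by rank–nullity, nullity = 3 − 3 = 0.

0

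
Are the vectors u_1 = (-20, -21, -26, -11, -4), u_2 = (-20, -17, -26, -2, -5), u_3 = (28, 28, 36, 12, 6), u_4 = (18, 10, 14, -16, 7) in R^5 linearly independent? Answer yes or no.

no

Form the matrix with these vectors as rows and row reduce.
R2 ← R2 − R1: [0, 4, 0, 9, -1]
R3 ← R3 + (7/5)·R1: [0, -7/5, -2/5, -17/5, 2/5]
R4 ← R4 + (9/10)·R1: [0, -89/10, -47/5, -259/10, 17/5]
R3 ← R3 + (7/20)·R2: [0, 0, -2/5, -1/4, 1/20]
R4 ← R4 + (89/40)·R2: [0, 0, -47/5, -47/8, 47/40]
R4 ← R4 − (47/2)·R3: [0, 0, 0, 0, 0]
3 nonzero rows, so the 4 vectors span a space of dimension 3.
Since 3 < 4, the vectors are linearly dependent.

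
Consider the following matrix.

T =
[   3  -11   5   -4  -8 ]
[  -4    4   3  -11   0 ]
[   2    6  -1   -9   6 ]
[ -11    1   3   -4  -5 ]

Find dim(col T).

4

Row reduce to echelon form.
R2 ← R2 + (4/3)·R1: [0, -32/3, 29/3, -49/3, -32/3]
R3 ← R3 − (2/3)·R1: [0, 40/3, -13/3, -19/3, 34/3]
R4 ← R4 + (11/3)·R1: [0, -118/3, 64/3, -56/3, -103/3]
R3 ← R3 + (5/4)·R2: [0, 0, 31/4, -107/4, -2]
R4 ← R4 − (59/16)·R2: [0, 0, -229/16, 665/16, 5]
R4 ← R4 + (229/124)·R3: [0, 0, 0, -243/31, 81/62]
Echelon form has 4 nonzero rows, so rank(T) = 4.
The column space has dimension equal to the rank: 4.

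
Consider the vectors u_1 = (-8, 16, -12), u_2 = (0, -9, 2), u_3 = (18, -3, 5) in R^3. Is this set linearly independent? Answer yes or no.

yes

Form the matrix with these vectors as rows and row reduce.
R3 ← R3 + (9/4)·R1: [0, 33, -22]
R3 ← R3 + (11/3)·R2: [0, 0, -44/3]
3 nonzero rows, so the 3 vectors span a space of dimension 3.
Since 3 = 3, the vectors are linearly independent.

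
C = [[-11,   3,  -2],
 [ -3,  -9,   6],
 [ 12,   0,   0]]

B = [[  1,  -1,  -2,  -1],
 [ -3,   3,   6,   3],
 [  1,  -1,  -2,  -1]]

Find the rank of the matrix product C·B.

First compute CB:
[[-22,  22,  44,  22],
 [ 30, -30, -60, -30],
 [ 12, -12, -24, -12]]
Now row reduce the product.
R2 ← R2 + (15/11)·R1: [0, 0, 0, 0]
R3 ← R3 + (6/11)·R1: [0, 0, 0, 0]
1 nonzero row, so rank(CB) = 1.

1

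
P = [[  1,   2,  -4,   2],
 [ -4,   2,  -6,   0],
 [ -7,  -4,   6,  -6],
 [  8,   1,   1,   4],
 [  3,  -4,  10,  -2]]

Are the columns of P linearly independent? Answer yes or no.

Row reduce P to echelon form.
R2 ← R2 + (4)·R1: [0, 10, -22, 8]
R3 ← R3 + (7)·R1: [0, 10, -22, 8]
R4 ← R4 − (8)·R1: [0, -15, 33, -12]
R5 ← R5 − (3)·R1: [0, -10, 22, -8]
R3 ← R3 − R2: [0, 0, 0, 0]
R4 ← R4 + (3/2)·R2: [0, 0, 0, 0]
R5 ← R5 + R2: [0, 0, 0, 0]
2 pivots among 4 columns.
Only 2 < 4 pivot columns, so the columns are linearly dependent.

no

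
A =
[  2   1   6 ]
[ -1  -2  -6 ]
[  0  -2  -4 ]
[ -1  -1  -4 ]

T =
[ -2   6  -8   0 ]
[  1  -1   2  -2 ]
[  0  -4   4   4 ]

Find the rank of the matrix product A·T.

First compute AT:
[[ -3, -13,  10,  22],
 [  0,  20, -20, -20],
 [ -2,  18, -20, -12],
 [  1,  11, -10, -14]]
Now row reduce the product.
R3 ← R3 − (2/3)·R1: [0, 80/3, -80/3, -80/3]
R4 ← R4 + (1/3)·R1: [0, 20/3, -20/3, -20/3]
R3 ← R3 − (4/3)·R2: [0, 0, 0, 0]
R4 ← R4 − (1/3)·R2: [0, 0, 0, 0]
2 nonzero rows, so rank(AT) = 2.

2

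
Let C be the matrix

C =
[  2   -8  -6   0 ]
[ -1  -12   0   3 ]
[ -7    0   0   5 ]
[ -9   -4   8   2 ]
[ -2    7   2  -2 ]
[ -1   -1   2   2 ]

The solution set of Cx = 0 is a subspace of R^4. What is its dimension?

Row reduce to echelon form.
R2 ← R2 + (1/2)·R1: [0, -16, -3, 3]
R3 ← R3 + (7/2)·R1: [0, -28, -21, 5]
R4 ← R4 + (9/2)·R1: [0, -40, -19, 2]
R5 ← R5 + R1: [0, -1, -4, -2]
R6 ← R6 + (1/2)·R1: [0, -5, -1, 2]
R3 ← R3 − (7/4)·R2: [0, 0, -63/4, -1/4]
R4 ← R4 − (5/2)·R2: [0, 0, -23/2, -11/2]
R5 ← R5 − (1/16)·R2: [0, 0, -61/16, -35/16]
R6 ← R6 − (5/16)·R2: [0, 0, -1/16, 17/16]
R4 ← R4 − (46/63)·R3: [0, 0, 0, -335/63]
R5 ← R5 − (61/252)·R3: [0, 0, 0, -134/63]
R6 ← R6 − (1/252)·R3: [0, 0, 0, 67/63]
R5 ← R5 − (2/5)·R4: [0, 0, 0, 0]
R6 ← R6 + (1/5)·R4: [0, 0, 0, 0]
4 nonzero rows, so rank(C) = 4.
C has 4 columns; by rank–nullity, nullity = 4 − 4 = 0.

0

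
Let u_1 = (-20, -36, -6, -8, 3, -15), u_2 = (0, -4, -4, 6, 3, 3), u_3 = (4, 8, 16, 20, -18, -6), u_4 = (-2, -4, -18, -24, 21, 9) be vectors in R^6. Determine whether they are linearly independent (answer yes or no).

no

Form the matrix with these vectors as rows and row reduce.
R3 ← R3 + (1/5)·R1: [0, 4/5, 74/5, 92/5, -87/5, -9]
R4 ← R4 − (1/10)·R1: [0, -2/5, -87/5, -116/5, 207/10, 21/2]
R3 ← R3 + (1/5)·R2: [0, 0, 14, 98/5, -84/5, -42/5]
R4 ← R4 − (1/10)·R2: [0, 0, -17, -119/5, 102/5, 51/5]
R4 ← R4 + (17/14)·R3: [0, 0, 0, 0, 0, 0]
3 nonzero rows, so the 4 vectors span a space of dimension 3.
Since 3 < 4, the vectors are linearly dependent.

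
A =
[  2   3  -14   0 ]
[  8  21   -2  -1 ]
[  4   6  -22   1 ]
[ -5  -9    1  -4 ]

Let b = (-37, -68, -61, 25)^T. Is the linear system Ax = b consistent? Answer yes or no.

yes

Row reduce the augmented matrix [A | b].
R2 ← R2 − (4)·R1: [0, 9, 54, -1, 80]
R3 ← R3 − (2)·R1: [0, 0, 6, 1, 13]
R4 ← R4 + (5/2)·R1: [0, -3/2, -34, -4, -135/2]
R4 ← R4 + (1/6)·R2: [0, 0, -25, -25/6, -325/6]
R4 ← R4 + (25/6)·R3: [0, 0, 0, 0, 0]
The echelon form has 3 nonzero rows, and every pivot lies in the first 4 columns, so rank(A) = rank([A|b]) = 3.
The system is consistent.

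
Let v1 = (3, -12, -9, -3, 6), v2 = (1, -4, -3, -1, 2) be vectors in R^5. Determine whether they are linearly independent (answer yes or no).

no

Form the matrix with these vectors as rows and row reduce.
R2 ← R2 − (1/3)·R1: [0, 0, 0, 0, 0]
1 nonzero row, so the 2 vectors span a space of dimension 1.
Since 1 < 2, the vectors are linearly dependent.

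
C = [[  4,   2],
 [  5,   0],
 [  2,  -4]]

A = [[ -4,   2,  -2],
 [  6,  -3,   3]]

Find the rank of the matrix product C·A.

1

First compute CA:
[[ -4,   2,  -2],
 [-20,  10, -10],
 [-32,  16, -16]]
Now row reduce the product.
R2 ← R2 − (5)·R1: [0, 0, 0]
R3 ← R3 − (8)·R1: [0, 0, 0]
1 nonzero row, so rank(CA) = 1.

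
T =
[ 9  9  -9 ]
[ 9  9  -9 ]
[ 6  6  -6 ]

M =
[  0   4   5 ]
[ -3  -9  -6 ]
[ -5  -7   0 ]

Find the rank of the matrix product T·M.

1

First compute TM:
[[ 18,  18,  -9],
 [ 18,  18,  -9],
 [ 12,  12,  -6]]
Now row reduce the product.
R2 ← R2 − R1: [0, 0, 0]
R3 ← R3 − (2/3)·R1: [0, 0, 0]
1 nonzero row, so rank(TM) = 1.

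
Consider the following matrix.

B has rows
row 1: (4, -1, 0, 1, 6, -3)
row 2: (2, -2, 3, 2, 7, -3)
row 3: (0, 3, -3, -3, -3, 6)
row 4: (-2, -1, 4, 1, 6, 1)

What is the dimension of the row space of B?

4

Row reduce to echelon form.
R2 ← R2 − (1/2)·R1: [0, -3/2, 3, 3/2, 4, -3/2]
R4 ← R4 + (1/2)·R1: [0, -3/2, 4, 3/2, 9, -1/2]
R3 ← R3 + (2)·R2: [0, 0, 3, 0, 5, 3]
R4 ← R4 − R2: [0, 0, 1, 0, 5, 1]
R4 ← R4 − (1/3)·R3: [0, 0, 0, 0, 10/3, 0]
Echelon form has 4 nonzero rows, so rank(B) = 4.
The row space has dimension equal to the rank: 4.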